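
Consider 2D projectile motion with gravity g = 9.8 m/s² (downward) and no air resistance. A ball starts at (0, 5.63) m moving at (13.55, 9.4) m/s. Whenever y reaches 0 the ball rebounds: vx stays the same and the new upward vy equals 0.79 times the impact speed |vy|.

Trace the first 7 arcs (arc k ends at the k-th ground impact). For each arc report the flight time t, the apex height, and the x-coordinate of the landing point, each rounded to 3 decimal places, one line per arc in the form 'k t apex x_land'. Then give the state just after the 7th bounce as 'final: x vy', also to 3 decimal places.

Arc 1: start y=5.630, vy=9.400 → t=2.398, apex=10.138, x_land=32.487, impact vy=-14.096
  bounce: vy ← 0.79·14.096 = 11.136
Arc 2: start y=0.000, vy=11.136 → t=2.273, apex=6.327, x_land=63.282, impact vy=-11.136
  bounce: vy ← 0.79·11.136 = 8.798
Arc 3: start y=0.000, vy=8.798 → t=1.795, apex=3.949, x_land=87.610, impact vy=-8.798
  bounce: vy ← 0.79·8.798 = 6.950
Arc 4: start y=0.000, vy=6.950 → t=1.418, apex=2.464, x_land=106.829, impact vy=-6.950
  bounce: vy ← 0.79·6.950 = 5.491
Arc 5: start y=0.000, vy=5.491 → t=1.121, apex=1.538, x_land=122.012, impact vy=-5.491
  bounce: vy ← 0.79·5.491 = 4.338
Arc 6: start y=0.000, vy=4.338 → t=0.885, apex=0.960, x_land=134.007, impact vy=-4.338
  bounce: vy ← 0.79·4.338 = 3.427
Arc 7: start y=0.000, vy=3.427 → t=0.699, apex=0.599, x_land=143.483, impact vy=-3.427
  bounce: vy ← 0.79·3.427 = 2.707

1 2.398 10.138 32.487
2 2.273 6.327 63.282
3 1.795 3.949 87.610
4 1.418 2.464 106.829
5 1.121 1.538 122.012
6 0.885 0.960 134.007
7 0.699 0.599 143.483
final: 143.483 2.707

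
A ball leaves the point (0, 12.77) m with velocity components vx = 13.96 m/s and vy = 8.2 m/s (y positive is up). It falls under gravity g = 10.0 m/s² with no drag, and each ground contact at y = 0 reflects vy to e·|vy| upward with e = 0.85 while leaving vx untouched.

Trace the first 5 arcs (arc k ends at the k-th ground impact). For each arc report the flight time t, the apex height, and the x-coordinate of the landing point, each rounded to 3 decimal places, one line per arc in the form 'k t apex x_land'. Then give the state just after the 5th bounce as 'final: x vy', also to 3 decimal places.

Arc 1: start y=12.770, vy=8.200 → t=2.616, apex=16.132, x_land=36.522, impact vy=-17.962
  bounce: vy ← 0.85·17.962 = 15.268
Arc 2: start y=0.000, vy=15.268 → t=3.054, apex=11.655, x_land=79.150, impact vy=-15.268
  bounce: vy ← 0.85·15.268 = 12.978
Arc 3: start y=0.000, vy=12.978 → t=2.596, apex=8.421, x_land=115.384, impact vy=-12.978
  bounce: vy ← 0.85·12.978 = 11.031
Arc 4: start y=0.000, vy=11.031 → t=2.206, apex=6.084, x_land=146.183, impact vy=-11.031
  bounce: vy ← 0.85·11.031 = 9.376
Arc 5: start y=0.000, vy=9.376 → t=1.875, apex=4.396, x_land=172.361, impact vy=-9.376
  bounce: vy ← 0.85·9.376 = 7.970

1 2.616 16.132 36.522
2 3.054 11.655 79.150
3 2.596 8.421 115.384
4 2.206 6.084 146.183
5 1.875 4.396 172.361
final: 172.361 7.970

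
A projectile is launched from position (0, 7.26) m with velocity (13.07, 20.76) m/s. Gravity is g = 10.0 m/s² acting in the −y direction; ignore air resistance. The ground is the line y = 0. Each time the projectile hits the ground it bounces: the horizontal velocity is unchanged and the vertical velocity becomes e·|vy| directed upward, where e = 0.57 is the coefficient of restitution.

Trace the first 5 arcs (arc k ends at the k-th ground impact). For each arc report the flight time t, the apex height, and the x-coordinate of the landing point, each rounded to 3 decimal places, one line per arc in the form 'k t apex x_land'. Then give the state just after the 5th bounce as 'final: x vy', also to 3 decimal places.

Arc 1: start y=7.260, vy=20.760 → t=4.476, apex=28.809, x_land=58.506, impact vy=-24.004
  bounce: vy ← 0.57·24.004 = 13.682
Arc 2: start y=0.000, vy=13.682 → t=2.736, apex=9.360, x_land=94.271, impact vy=-13.682
  bounce: vy ← 0.57·13.682 = 7.799
Arc 3: start y=0.000, vy=7.799 → t=1.560, apex=3.041, x_land=114.657, impact vy=-7.799
  bounce: vy ← 0.57·7.799 = 4.445
Arc 4: start y=0.000, vy=4.445 → t=0.889, apex=0.988, x_land=126.277, impact vy=-4.445
  bounce: vy ← 0.57·4.445 = 2.534
Arc 5: start y=0.000, vy=2.534 → t=0.507, apex=0.321, x_land=132.901, impact vy=-2.534
  bounce: vy ← 0.57·2.534 = 1.444

1 4.476 28.809 58.506
2 2.736 9.360 94.271
3 1.560 3.041 114.657
4 0.889 0.988 126.277
5 0.507 0.321 132.901
final: 132.901 1.444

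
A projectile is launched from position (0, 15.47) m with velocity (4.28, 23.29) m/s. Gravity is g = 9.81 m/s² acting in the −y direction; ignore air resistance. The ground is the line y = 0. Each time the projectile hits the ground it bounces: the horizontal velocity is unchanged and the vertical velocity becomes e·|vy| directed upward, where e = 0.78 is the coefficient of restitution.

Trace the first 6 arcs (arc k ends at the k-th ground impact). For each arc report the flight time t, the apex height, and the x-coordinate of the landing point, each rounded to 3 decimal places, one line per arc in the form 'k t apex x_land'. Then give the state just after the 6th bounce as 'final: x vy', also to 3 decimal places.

Arc 1: start y=15.470, vy=23.290 → t=5.339, apex=43.116, x_land=22.851, impact vy=-29.085
  bounce: vy ← 0.78·29.085 = 22.686
Arc 2: start y=0.000, vy=22.686 → t=4.625, apex=26.232, x_land=42.646, impact vy=-22.686
  bounce: vy ← 0.78·22.686 = 17.695
Arc 3: start y=0.000, vy=17.695 → t=3.608, apex=15.960, x_land=58.087, impact vy=-17.695
  bounce: vy ← 0.78·17.695 = 13.802
Arc 4: start y=0.000, vy=13.802 → t=2.814, apex=9.710, x_land=70.131, impact vy=-13.802
  bounce: vy ← 0.78·13.802 = 10.766
Arc 5: start y=0.000, vy=10.766 → t=2.195, apex=5.907, x_land=79.525, impact vy=-10.766
  bounce: vy ← 0.78·10.766 = 8.397
Arc 6: start y=0.000, vy=8.397 → t=1.712, apex=3.594, x_land=86.852, impact vy=-8.397
  bounce: vy ← 0.78·8.397 = 6.550

1 5.339 43.116 22.851
2 4.625 26.232 42.646
3 3.608 15.960 58.087
4 2.814 9.710 70.131
5 2.195 5.907 79.525
6 1.712 3.594 86.852
final: 86.852 6.550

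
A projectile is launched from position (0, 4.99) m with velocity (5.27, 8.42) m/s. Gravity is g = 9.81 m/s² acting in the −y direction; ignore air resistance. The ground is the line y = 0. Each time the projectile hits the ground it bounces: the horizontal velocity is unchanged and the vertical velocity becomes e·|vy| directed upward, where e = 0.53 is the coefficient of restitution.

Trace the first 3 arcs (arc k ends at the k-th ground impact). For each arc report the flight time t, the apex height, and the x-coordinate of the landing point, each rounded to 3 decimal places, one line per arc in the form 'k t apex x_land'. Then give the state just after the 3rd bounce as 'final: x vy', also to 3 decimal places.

Arc 1: start y=4.990, vy=8.420 → t=2.183, apex=8.603, x_land=11.503, impact vy=-12.992
  bounce: vy ← 0.53·12.992 = 6.886
Arc 2: start y=0.000, vy=6.886 → t=1.404, apex=2.417, x_land=18.901, impact vy=-6.886
  bounce: vy ← 0.53·6.886 = 3.650
Arc 3: start y=0.000, vy=3.650 → t=0.744, apex=0.679, x_land=22.822, impact vy=-3.650
  bounce: vy ← 0.53·3.650 = 1.934

1 2.183 8.603 11.503
2 1.404 2.417 18.901
3 0.744 0.679 22.822
final: 22.822 1.934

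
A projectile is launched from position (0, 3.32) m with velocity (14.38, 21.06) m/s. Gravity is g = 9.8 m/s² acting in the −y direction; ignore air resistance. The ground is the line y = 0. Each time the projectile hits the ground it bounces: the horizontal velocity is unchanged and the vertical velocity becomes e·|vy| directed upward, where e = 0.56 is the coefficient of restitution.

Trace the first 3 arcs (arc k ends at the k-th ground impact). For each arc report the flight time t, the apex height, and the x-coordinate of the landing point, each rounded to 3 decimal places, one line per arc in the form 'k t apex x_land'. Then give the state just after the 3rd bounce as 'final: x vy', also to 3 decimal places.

1 4.450 25.949 63.994
2 2.577 8.138 101.057
3 1.443 2.552 121.812
final: 121.812 3.961

Arc 1: start y=3.320, vy=21.060 → t=4.450, apex=25.949, x_land=63.994, impact vy=-22.552
  bounce: vy ← 0.56·22.552 = 12.629
Arc 2: start y=0.000, vy=12.629 → t=2.577, apex=8.138, x_land=101.057, impact vy=-12.629
  bounce: vy ← 0.56·12.629 = 7.072
Arc 3: start y=0.000, vy=7.072 → t=1.443, apex=2.552, x_land=121.812, impact vy=-7.072
  bounce: vy ← 0.56·7.072 = 3.961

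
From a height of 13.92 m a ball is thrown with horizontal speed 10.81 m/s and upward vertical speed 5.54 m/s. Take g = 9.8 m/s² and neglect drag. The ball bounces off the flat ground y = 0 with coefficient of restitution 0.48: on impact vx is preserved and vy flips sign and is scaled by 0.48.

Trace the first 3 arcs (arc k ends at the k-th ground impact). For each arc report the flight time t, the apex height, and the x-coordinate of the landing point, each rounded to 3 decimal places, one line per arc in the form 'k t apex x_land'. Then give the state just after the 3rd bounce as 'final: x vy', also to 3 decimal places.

1 2.343 15.486 25.328
2 1.707 3.568 43.777
3 0.819 0.822 52.633
final: 52.633 1.927

Arc 1: start y=13.920, vy=5.540 → t=2.343, apex=15.486, x_land=25.328, impact vy=-17.422
  bounce: vy ← 0.48·17.422 = 8.363
Arc 2: start y=0.000, vy=8.363 → t=1.707, apex=3.568, x_land=43.777, impact vy=-8.363
  bounce: vy ← 0.48·8.363 = 4.014
Arc 3: start y=0.000, vy=4.014 → t=0.819, apex=0.822, x_land=52.633, impact vy=-4.014
  bounce: vy ← 0.48·4.014 = 1.927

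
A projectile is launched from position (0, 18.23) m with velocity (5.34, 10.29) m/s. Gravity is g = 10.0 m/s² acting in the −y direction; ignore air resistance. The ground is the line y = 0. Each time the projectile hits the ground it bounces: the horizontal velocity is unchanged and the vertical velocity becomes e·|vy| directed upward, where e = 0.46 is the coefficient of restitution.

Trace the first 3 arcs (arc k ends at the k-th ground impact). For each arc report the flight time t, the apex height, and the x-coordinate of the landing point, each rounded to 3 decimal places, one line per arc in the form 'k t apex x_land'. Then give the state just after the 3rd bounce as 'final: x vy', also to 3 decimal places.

Arc 1: start y=18.230, vy=10.290 → t=3.198, apex=23.524, x_land=17.078, impact vy=-21.691
  bounce: vy ← 0.46·21.691 = 9.978
Arc 2: start y=0.000, vy=9.978 → t=1.996, apex=4.978, x_land=27.734, impact vy=-9.978
  bounce: vy ← 0.46·9.978 = 4.590
Arc 3: start y=0.000, vy=4.590 → t=0.918, apex=1.053, x_land=32.636, impact vy=-4.590
  bounce: vy ← 0.46·4.590 = 2.111

1 3.198 23.524 17.078
2 1.996 4.978 27.734
3 0.918 1.053 32.636
final: 32.636 2.111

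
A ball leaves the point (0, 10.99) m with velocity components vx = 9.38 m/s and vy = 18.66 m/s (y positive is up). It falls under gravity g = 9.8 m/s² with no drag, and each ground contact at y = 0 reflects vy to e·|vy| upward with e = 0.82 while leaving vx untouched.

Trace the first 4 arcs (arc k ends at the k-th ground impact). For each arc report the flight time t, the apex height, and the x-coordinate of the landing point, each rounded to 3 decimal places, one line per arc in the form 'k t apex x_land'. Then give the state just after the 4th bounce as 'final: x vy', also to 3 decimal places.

1 4.327 28.755 40.583
2 3.973 19.335 77.849
3 3.258 13.001 108.406
4 2.671 8.742 133.463
final: 133.463 10.733

Arc 1: start y=10.990, vy=18.660 → t=4.327, apex=28.755, x_land=40.583, impact vy=-23.740
  bounce: vy ← 0.82·23.740 = 19.467
Arc 2: start y=0.000, vy=19.467 → t=3.973, apex=19.335, x_land=77.849, impact vy=-19.467
  bounce: vy ← 0.82·19.467 = 15.963
Arc 3: start y=0.000, vy=15.963 → t=3.258, apex=13.001, x_land=108.406, impact vy=-15.963
  bounce: vy ← 0.82·15.963 = 13.090
Arc 4: start y=0.000, vy=13.090 → t=2.671, apex=8.742, x_land=133.463, impact vy=-13.090
  bounce: vy ← 0.82·13.090 = 10.733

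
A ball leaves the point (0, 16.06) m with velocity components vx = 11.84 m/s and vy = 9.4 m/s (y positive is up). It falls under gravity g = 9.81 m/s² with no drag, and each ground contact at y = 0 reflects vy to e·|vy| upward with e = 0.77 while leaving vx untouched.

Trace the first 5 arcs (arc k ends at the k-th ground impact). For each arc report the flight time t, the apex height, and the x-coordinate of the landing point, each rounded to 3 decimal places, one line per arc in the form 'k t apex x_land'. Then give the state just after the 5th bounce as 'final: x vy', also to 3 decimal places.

1 3.006 20.564 35.588
2 3.153 12.192 72.922
3 2.428 7.229 101.669
4 1.870 4.286 123.804
5 1.440 2.541 140.848
final: 140.848 5.437

Arc 1: start y=16.060, vy=9.400 → t=3.006, apex=20.564, x_land=35.588, impact vy=-20.086
  bounce: vy ← 0.77·20.086 = 15.466
Arc 2: start y=0.000, vy=15.466 → t=3.153, apex=12.192, x_land=72.922, impact vy=-15.466
  bounce: vy ← 0.77·15.466 = 11.909
Arc 3: start y=0.000, vy=11.909 → t=2.428, apex=7.229, x_land=101.669, impact vy=-11.909
  bounce: vy ← 0.77·11.909 = 9.170
Arc 4: start y=0.000, vy=9.170 → t=1.870, apex=4.286, x_land=123.804, impact vy=-9.170
  bounce: vy ← 0.77·9.170 = 7.061
Arc 5: start y=0.000, vy=7.061 → t=1.440, apex=2.541, x_land=140.848, impact vy=-7.061
  bounce: vy ← 0.77·7.061 = 5.437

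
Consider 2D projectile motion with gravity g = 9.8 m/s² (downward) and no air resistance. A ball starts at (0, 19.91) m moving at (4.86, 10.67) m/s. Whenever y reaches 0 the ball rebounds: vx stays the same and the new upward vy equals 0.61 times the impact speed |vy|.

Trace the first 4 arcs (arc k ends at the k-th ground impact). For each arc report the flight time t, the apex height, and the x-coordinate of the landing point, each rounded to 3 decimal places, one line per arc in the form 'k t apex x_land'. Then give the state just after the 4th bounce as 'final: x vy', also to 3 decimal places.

Arc 1: start y=19.910, vy=10.670 → t=3.380, apex=25.719, x_land=16.426, impact vy=-22.452
  bounce: vy ← 0.61·22.452 = 13.696
Arc 2: start y=0.000, vy=13.696 → t=2.795, apex=9.570, x_land=30.010, impact vy=-13.696
  bounce: vy ← 0.61·13.696 = 8.354
Arc 3: start y=0.000, vy=8.354 → t=1.705, apex=3.561, x_land=38.296, impact vy=-8.354
  bounce: vy ← 0.61·8.354 = 5.096
Arc 4: start y=0.000, vy=5.096 → t=1.040, apex=1.325, x_land=43.350, impact vy=-5.096
  bounce: vy ← 0.61·5.096 = 3.109

1 3.380 25.719 16.426
2 2.795 9.570 30.010
3 1.705 3.561 38.296
4 1.040 1.325 43.350
final: 43.350 3.109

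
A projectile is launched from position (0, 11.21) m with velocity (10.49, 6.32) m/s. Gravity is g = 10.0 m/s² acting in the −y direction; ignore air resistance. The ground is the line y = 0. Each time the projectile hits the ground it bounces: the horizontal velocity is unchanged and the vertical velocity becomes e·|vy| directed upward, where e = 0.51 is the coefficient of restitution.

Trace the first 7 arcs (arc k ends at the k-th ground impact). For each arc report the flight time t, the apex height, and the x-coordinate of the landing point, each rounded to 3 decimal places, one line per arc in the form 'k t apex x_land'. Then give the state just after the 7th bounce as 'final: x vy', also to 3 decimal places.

Arc 1: start y=11.210, vy=6.320 → t=2.257, apex=13.207, x_land=23.679, impact vy=-16.252
  bounce: vy ← 0.51·16.252 = 8.289
Arc 2: start y=0.000, vy=8.289 → t=1.658, apex=3.435, x_land=41.068, impact vy=-8.289
  bounce: vy ← 0.51·8.289 = 4.227
Arc 3: start y=0.000, vy=4.227 → t=0.845, apex=0.893, x_land=49.937, impact vy=-4.227
  bounce: vy ← 0.51·4.227 = 2.156
Arc 4: start y=0.000, vy=2.156 → t=0.431, apex=0.232, x_land=54.460, impact vy=-2.156
  bounce: vy ← 0.51·2.156 = 1.100
Arc 5: start y=0.000, vy=1.100 → t=0.220, apex=0.060, x_land=56.767, impact vy=-1.100
  bounce: vy ← 0.51·1.100 = 0.561
Arc 6: start y=0.000, vy=0.561 → t=0.112, apex=0.016, x_land=57.943, impact vy=-0.561
  bounce: vy ← 0.51·0.561 = 0.286
Arc 7: start y=0.000, vy=0.286 → t=0.057, apex=0.004, x_land=58.543, impact vy=-0.286
  bounce: vy ← 0.51·0.286 = 0.146

1 2.257 13.207 23.679
2 1.658 3.435 41.068
3 0.845 0.893 49.937
4 0.431 0.232 54.460
5 0.220 0.060 56.767
6 0.112 0.016 57.943
7 0.057 0.004 58.543
final: 58.543 0.146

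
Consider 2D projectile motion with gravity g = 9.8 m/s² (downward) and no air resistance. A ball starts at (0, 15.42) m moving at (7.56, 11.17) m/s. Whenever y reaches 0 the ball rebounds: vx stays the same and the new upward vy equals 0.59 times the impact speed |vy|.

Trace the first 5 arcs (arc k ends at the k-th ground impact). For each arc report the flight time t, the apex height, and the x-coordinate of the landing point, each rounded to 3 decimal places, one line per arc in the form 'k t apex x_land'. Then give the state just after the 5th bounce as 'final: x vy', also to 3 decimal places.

Arc 1: start y=15.420, vy=11.170 → t=3.248, apex=21.786, x_land=24.558, impact vy=-20.664
  bounce: vy ← 0.59·20.664 = 12.192
Arc 2: start y=0.000, vy=12.192 → t=2.488, apex=7.584, x_land=43.368, impact vy=-12.192
  bounce: vy ← 0.59·12.192 = 7.193
Arc 3: start y=0.000, vy=7.193 → t=1.468, apex=2.640, x_land=54.466, impact vy=-7.193
  bounce: vy ← 0.59·7.193 = 4.244
Arc 4: start y=0.000, vy=4.244 → t=0.866, apex=0.919, x_land=61.014, impact vy=-4.244
  bounce: vy ← 0.59·4.244 = 2.504
Arc 5: start y=0.000, vy=2.504 → t=0.511, apex=0.320, x_land=64.877, impact vy=-2.504
  bounce: vy ← 0.59·2.504 = 1.477

1 3.248 21.786 24.558
2 2.488 7.584 43.368
3 1.468 2.640 54.466
4 0.866 0.919 61.014
5 0.511 0.320 64.877
final: 64.877 1.477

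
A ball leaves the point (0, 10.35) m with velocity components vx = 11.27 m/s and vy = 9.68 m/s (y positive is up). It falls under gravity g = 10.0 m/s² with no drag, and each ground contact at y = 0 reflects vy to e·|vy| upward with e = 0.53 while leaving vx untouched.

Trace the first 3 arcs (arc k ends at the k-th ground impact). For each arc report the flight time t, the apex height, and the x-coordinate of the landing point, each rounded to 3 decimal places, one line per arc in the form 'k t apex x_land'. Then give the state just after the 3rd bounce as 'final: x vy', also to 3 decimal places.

Arc 1: start y=10.350, vy=9.680 → t=2.702, apex=15.035, x_land=30.452, impact vy=-17.341
  bounce: vy ← 0.53·17.341 = 9.191
Arc 2: start y=0.000, vy=9.191 → t=1.838, apex=4.223, x_land=51.168, impact vy=-9.191
  bounce: vy ← 0.53·9.191 = 4.871
Arc 3: start y=0.000, vy=4.871 → t=0.974, apex=1.186, x_land=62.147, impact vy=-4.871
  bounce: vy ← 0.53·4.871 = 2.582

1 2.702 15.035 30.452
2 1.838 4.223 51.168
3 0.974 1.186 62.147
final: 62.147 2.582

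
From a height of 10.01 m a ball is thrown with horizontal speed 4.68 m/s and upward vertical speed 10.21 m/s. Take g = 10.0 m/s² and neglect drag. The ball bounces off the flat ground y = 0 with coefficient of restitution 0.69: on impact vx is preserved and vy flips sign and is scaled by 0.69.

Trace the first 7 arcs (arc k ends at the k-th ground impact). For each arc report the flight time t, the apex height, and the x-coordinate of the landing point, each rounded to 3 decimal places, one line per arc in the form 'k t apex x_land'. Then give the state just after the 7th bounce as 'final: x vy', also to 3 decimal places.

1 2.766 15.222 12.944
2 2.408 7.247 24.213
3 1.661 3.450 31.988
4 1.146 1.643 37.354
5 0.791 0.782 41.055
6 0.546 0.372 43.610
7 0.377 0.177 45.372
final: 45.372 1.299

Arc 1: start y=10.010, vy=10.210 → t=2.766, apex=15.222, x_land=12.944, impact vy=-17.448
  bounce: vy ← 0.69·17.448 = 12.039
Arc 2: start y=0.000, vy=12.039 → t=2.408, apex=7.247, x_land=24.213, impact vy=-12.039
  bounce: vy ← 0.69·12.039 = 8.307
Arc 3: start y=0.000, vy=8.307 → t=1.661, apex=3.450, x_land=31.988, impact vy=-8.307
  bounce: vy ← 0.69·8.307 = 5.732
Arc 4: start y=0.000, vy=5.732 → t=1.146, apex=1.643, x_land=37.354, impact vy=-5.732
  bounce: vy ← 0.69·5.732 = 3.955
Arc 5: start y=0.000, vy=3.955 → t=0.791, apex=0.782, x_land=41.055, impact vy=-3.955
  bounce: vy ← 0.69·3.955 = 2.729
Arc 6: start y=0.000, vy=2.729 → t=0.546, apex=0.372, x_land=43.610, impact vy=-2.729
  bounce: vy ← 0.69·2.729 = 1.883
Arc 7: start y=0.000, vy=1.883 → t=0.377, apex=0.177, x_land=45.372, impact vy=-1.883
  bounce: vy ← 0.69·1.883 = 1.299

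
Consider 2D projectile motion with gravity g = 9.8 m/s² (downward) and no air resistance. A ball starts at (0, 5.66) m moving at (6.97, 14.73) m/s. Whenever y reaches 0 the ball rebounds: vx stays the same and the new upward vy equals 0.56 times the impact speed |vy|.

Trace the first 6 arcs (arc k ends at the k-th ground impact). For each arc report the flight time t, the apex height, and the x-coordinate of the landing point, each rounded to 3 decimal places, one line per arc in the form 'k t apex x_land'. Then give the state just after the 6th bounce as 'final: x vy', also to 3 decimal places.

Arc 1: start y=5.660, vy=14.730 → t=3.351, apex=16.730, x_land=23.355, impact vy=-18.108
  bounce: vy ← 0.56·18.108 = 10.141
Arc 2: start y=0.000, vy=10.141 → t=2.070, apex=5.247, x_land=37.780, impact vy=-10.141
  bounce: vy ← 0.56·10.141 = 5.679
Arc 3: start y=0.000, vy=5.679 → t=1.159, apex=1.645, x_land=45.858, impact vy=-5.679
  bounce: vy ← 0.56·5.679 = 3.180
Arc 4: start y=0.000, vy=3.180 → t=0.649, apex=0.516, x_land=50.381, impact vy=-3.180
  bounce: vy ← 0.56·3.180 = 1.781
Arc 5: start y=0.000, vy=1.781 → t=0.363, apex=0.162, x_land=52.914, impact vy=-1.781
  bounce: vy ← 0.56·1.781 = 0.997
Arc 6: start y=0.000, vy=0.997 → t=0.204, apex=0.051, x_land=54.333, impact vy=-0.997
  bounce: vy ← 0.56·0.997 = 0.558

1 3.351 16.730 23.355
2 2.070 5.247 37.780
3 1.159 1.645 45.858
4 0.649 0.516 50.381
5 0.363 0.162 52.914
6 0.204 0.051 54.333
final: 54.333 0.558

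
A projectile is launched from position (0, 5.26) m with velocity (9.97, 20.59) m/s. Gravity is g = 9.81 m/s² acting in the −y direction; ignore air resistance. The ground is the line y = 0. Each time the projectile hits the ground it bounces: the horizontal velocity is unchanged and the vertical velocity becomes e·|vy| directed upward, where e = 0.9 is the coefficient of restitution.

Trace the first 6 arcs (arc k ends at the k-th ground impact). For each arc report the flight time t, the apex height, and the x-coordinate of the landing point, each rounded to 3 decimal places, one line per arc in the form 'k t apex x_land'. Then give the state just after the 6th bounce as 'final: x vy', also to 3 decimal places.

Arc 1: start y=5.260, vy=20.590 → t=4.439, apex=26.868, x_land=44.260, impact vy=-22.960
  bounce: vy ← 0.9·22.960 = 20.664
Arc 2: start y=0.000, vy=20.664 → t=4.213, apex=21.763, x_land=86.262, impact vy=-20.664
  bounce: vy ← 0.9·20.664 = 18.597
Arc 3: start y=0.000, vy=18.597 → t=3.792, apex=17.628, x_land=124.063, impact vy=-18.597
  bounce: vy ← 0.9·18.597 = 16.738
Arc 4: start y=0.000, vy=16.738 → t=3.412, apex=14.279, x_land=158.084, impact vy=-16.738
  bounce: vy ← 0.9·16.738 = 15.064
Arc 5: start y=0.000, vy=15.064 → t=3.071, apex=11.566, x_land=188.703, impact vy=-15.064
  bounce: vy ← 0.9·15.064 = 13.557
Arc 6: start y=0.000, vy=13.557 → t=2.764, apex=9.368, x_land=216.261, impact vy=-13.557
  bounce: vy ← 0.9·13.557 = 12.202

1 4.439 26.868 44.260
2 4.213 21.763 86.262
3 3.792 17.628 124.063
4 3.412 14.279 158.084
5 3.071 11.566 188.703
6 2.764 9.368 216.261
final: 216.261 12.202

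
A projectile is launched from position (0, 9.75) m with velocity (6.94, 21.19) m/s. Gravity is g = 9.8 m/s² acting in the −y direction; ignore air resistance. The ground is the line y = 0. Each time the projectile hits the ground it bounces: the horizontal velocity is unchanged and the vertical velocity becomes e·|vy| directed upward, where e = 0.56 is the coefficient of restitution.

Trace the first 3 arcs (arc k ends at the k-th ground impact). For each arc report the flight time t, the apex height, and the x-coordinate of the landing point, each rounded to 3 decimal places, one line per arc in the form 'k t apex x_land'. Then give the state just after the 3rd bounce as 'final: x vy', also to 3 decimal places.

1 4.744 32.659 32.923
2 2.891 10.242 52.990
3 1.619 3.212 64.227
final: 64.227 4.443

Arc 1: start y=9.750, vy=21.190 → t=4.744, apex=32.659, x_land=32.923, impact vy=-25.301
  bounce: vy ← 0.56·25.301 = 14.168
Arc 2: start y=0.000, vy=14.168 → t=2.891, apex=10.242, x_land=52.990, impact vy=-14.168
  bounce: vy ← 0.56·14.168 = 7.934
Arc 3: start y=0.000, vy=7.934 → t=1.619, apex=3.212, x_land=64.227, impact vy=-7.934
  bounce: vy ← 0.56·7.934 = 4.443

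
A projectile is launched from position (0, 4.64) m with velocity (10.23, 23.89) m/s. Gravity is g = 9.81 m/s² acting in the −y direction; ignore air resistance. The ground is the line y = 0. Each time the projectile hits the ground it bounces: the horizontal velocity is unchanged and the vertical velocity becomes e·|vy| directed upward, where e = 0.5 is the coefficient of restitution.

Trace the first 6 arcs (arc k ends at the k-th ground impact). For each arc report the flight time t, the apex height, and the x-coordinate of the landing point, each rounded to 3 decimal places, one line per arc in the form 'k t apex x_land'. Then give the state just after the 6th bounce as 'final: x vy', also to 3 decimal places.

1 5.058 33.729 51.739
2 2.622 8.432 78.565
3 1.311 2.108 91.978
4 0.656 0.527 98.685
5 0.328 0.132 102.038
6 0.164 0.033 103.715
final: 103.715 0.402

Arc 1: start y=4.640, vy=23.890 → t=5.058, apex=33.729, x_land=51.739, impact vy=-25.725
  bounce: vy ← 0.5·25.725 = 12.862
Arc 2: start y=0.000, vy=12.862 → t=2.622, apex=8.432, x_land=78.565, impact vy=-12.862
  bounce: vy ← 0.5·12.862 = 6.431
Arc 3: start y=0.000, vy=6.431 → t=1.311, apex=2.108, x_land=91.978, impact vy=-6.431
  bounce: vy ← 0.5·6.431 = 3.216
Arc 4: start y=0.000, vy=3.216 → t=0.656, apex=0.527, x_land=98.685, impact vy=-3.216
  bounce: vy ← 0.5·3.216 = 1.608
Arc 5: start y=0.000, vy=1.608 → t=0.328, apex=0.132, x_land=102.038, impact vy=-1.608
  bounce: vy ← 0.5·1.608 = 0.804
Arc 6: start y=0.000, vy=0.804 → t=0.164, apex=0.033, x_land=103.715, impact vy=-0.804
  bounce: vy ← 0.5·0.804 = 0.402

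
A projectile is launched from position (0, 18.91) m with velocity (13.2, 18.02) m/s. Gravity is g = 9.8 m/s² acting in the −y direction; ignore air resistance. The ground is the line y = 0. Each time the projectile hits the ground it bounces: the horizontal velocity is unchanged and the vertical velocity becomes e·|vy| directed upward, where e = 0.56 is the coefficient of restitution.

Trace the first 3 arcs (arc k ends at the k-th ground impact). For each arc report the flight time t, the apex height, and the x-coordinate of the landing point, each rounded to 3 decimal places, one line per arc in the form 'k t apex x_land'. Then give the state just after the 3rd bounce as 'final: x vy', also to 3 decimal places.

1 4.530 35.477 59.790
2 3.014 11.126 99.571
3 1.688 3.489 121.848
final: 121.848 4.631

Arc 1: start y=18.910, vy=18.020 → t=4.530, apex=35.477, x_land=59.790, impact vy=-26.370
  bounce: vy ← 0.56·26.370 = 14.767
Arc 2: start y=0.000, vy=14.767 → t=3.014, apex=11.126, x_land=99.571, impact vy=-14.767
  bounce: vy ← 0.56·14.767 = 8.270
Arc 3: start y=0.000, vy=8.270 → t=1.688, apex=3.489, x_land=121.848, impact vy=-8.270
  bounce: vy ← 0.56·8.270 = 4.631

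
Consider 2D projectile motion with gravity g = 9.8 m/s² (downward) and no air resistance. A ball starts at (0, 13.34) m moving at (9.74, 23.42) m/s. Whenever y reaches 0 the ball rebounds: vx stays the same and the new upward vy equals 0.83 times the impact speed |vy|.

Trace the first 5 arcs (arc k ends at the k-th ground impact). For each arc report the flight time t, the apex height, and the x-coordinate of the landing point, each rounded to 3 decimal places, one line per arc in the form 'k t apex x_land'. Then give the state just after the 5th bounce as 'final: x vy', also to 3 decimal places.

1 5.294 41.325 51.562
2 4.821 28.468 98.516
3 4.001 19.612 137.488
4 3.321 13.511 169.835
5 2.756 9.307 196.682
final: 196.682 11.210

Arc 1: start y=13.340, vy=23.420 → t=5.294, apex=41.325, x_land=51.562, impact vy=-28.460
  bounce: vy ← 0.83·28.460 = 23.622
Arc 2: start y=0.000, vy=23.622 → t=4.821, apex=28.468, x_land=98.516, impact vy=-23.622
  bounce: vy ← 0.83·23.622 = 19.606
Arc 3: start y=0.000, vy=19.606 → t=4.001, apex=19.612, x_land=137.488, impact vy=-19.606
  bounce: vy ← 0.83·19.606 = 16.273
Arc 4: start y=0.000, vy=16.273 → t=3.321, apex=13.511, x_land=169.835, impact vy=-16.273
  bounce: vy ← 0.83·16.273 = 13.507
Arc 5: start y=0.000, vy=13.507 → t=2.756, apex=9.307, x_land=196.682, impact vy=-13.507
  bounce: vy ← 0.83·13.507 = 11.210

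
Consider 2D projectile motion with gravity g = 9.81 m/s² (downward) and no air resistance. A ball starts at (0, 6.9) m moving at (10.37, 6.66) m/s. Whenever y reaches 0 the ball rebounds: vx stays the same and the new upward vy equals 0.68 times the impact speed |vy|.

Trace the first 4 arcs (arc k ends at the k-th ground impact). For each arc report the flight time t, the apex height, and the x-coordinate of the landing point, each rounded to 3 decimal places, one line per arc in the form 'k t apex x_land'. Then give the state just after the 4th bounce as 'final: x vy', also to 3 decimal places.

Arc 1: start y=6.900, vy=6.660 → t=2.046, apex=9.161, x_land=21.212, impact vy=-13.406
  bounce: vy ← 0.68·13.406 = 9.116
Arc 2: start y=0.000, vy=9.116 → t=1.859, apex=4.236, x_land=40.486, impact vy=-9.116
  bounce: vy ← 0.68·9.116 = 6.199
Arc 3: start y=0.000, vy=6.199 → t=1.264, apex=1.959, x_land=53.592, impact vy=-6.199
  bounce: vy ← 0.68·6.199 = 4.215
Arc 4: start y=0.000, vy=4.215 → t=0.859, apex=0.906, x_land=62.504, impact vy=-4.215
  bounce: vy ← 0.68·4.215 = 2.866

1 2.046 9.161 21.212
2 1.859 4.236 40.486
3 1.264 1.959 53.592
4 0.859 0.906 62.504
final: 62.504 2.866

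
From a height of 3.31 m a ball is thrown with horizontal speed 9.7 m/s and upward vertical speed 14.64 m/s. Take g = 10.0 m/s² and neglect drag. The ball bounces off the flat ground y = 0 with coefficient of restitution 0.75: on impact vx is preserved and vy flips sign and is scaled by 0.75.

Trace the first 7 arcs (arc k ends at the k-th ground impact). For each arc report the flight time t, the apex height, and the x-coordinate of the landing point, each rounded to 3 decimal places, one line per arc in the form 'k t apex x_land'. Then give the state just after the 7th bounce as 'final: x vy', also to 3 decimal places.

Arc 1: start y=3.310, vy=14.640 → t=3.139, apex=14.026, x_land=30.447, impact vy=-16.749
  bounce: vy ← 0.75·16.749 = 12.562
Arc 2: start y=0.000, vy=12.562 → t=2.512, apex=7.890, x_land=54.817, impact vy=-12.562
  bounce: vy ← 0.75·12.562 = 9.421
Arc 3: start y=0.000, vy=9.421 → t=1.884, apex=4.438, x_land=73.095, impact vy=-9.421
  bounce: vy ← 0.75·9.421 = 7.066
Arc 4: start y=0.000, vy=7.066 → t=1.413, apex=2.496, x_land=86.803, impact vy=-7.066
  bounce: vy ← 0.75·7.066 = 5.299
Arc 5: start y=0.000, vy=5.299 → t=1.060, apex=1.404, x_land=97.084, impact vy=-5.299
  bounce: vy ← 0.75·5.299 = 3.975
Arc 6: start y=0.000, vy=3.975 → t=0.795, apex=0.790, x_land=104.794, impact vy=-3.975
  bounce: vy ← 0.75·3.975 = 2.981
Arc 7: start y=0.000, vy=2.981 → t=0.596, apex=0.444, x_land=110.577, impact vy=-2.981
  bounce: vy ← 0.75·2.981 = 2.236

1 3.139 14.026 30.447
2 2.512 7.890 54.817
3 1.884 4.438 73.095
4 1.413 2.496 86.803
5 1.060 1.404 97.084
6 0.795 0.790 104.794
7 0.596 0.444 110.577
final: 110.577 2.236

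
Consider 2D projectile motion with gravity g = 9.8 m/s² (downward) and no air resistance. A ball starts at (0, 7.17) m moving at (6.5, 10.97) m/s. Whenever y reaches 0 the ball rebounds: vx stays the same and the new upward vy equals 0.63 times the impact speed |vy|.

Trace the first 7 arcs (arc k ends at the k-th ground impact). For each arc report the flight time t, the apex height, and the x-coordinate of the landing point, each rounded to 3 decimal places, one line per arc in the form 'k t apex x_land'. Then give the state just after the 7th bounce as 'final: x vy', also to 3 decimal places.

Arc 1: start y=7.170, vy=10.970 → t=2.768, apex=13.310, x_land=17.989, impact vy=-16.152
  bounce: vy ← 0.63·16.152 = 10.175
Arc 2: start y=0.000, vy=10.175 → t=2.077, apex=5.283, x_land=31.487, impact vy=-10.175
  bounce: vy ← 0.63·10.175 = 6.411
Arc 3: start y=0.000, vy=6.411 → t=1.308, apex=2.097, x_land=39.991, impact vy=-6.411
  bounce: vy ← 0.63·6.411 = 4.039
Arc 4: start y=0.000, vy=4.039 → t=0.824, apex=0.832, x_land=45.348, impact vy=-4.039
  bounce: vy ← 0.63·4.039 = 2.544
Arc 5: start y=0.000, vy=2.544 → t=0.519, apex=0.330, x_land=48.723, impact vy=-2.544
  bounce: vy ← 0.63·2.544 = 1.603
Arc 6: start y=0.000, vy=1.603 → t=0.327, apex=0.131, x_land=50.850, impact vy=-1.603
  bounce: vy ← 0.63·1.603 = 1.010
Arc 7: start y=0.000, vy=1.010 → t=0.206, apex=0.052, x_land=52.189, impact vy=-1.010
  bounce: vy ← 0.63·1.010 = 0.636

1 2.768 13.310 17.989
2 2.077 5.283 31.487
3 1.308 2.097 39.991
4 0.824 0.832 45.348
5 0.519 0.330 48.723
6 0.327 0.131 50.850
7 0.206 0.052 52.189
final: 52.189 0.636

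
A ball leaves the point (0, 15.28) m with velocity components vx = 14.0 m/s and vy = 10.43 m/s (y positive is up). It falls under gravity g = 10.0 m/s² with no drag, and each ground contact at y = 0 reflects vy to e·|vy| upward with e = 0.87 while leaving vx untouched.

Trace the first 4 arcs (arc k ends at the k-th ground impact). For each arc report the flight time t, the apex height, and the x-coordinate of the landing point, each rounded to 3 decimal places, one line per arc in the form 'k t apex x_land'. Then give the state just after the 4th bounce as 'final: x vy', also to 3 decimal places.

Arc 1: start y=15.280, vy=10.430 → t=3.079, apex=20.719, x_land=43.101, impact vy=-20.356
  bounce: vy ← 0.87·20.356 = 17.710
Arc 2: start y=0.000, vy=17.710 → t=3.542, apex=15.682, x_land=92.689, impact vy=-17.710
  bounce: vy ← 0.87·17.710 = 15.408
Arc 3: start y=0.000, vy=15.408 → t=3.082, apex=11.870, x_land=135.831, impact vy=-15.408
  bounce: vy ← 0.87·15.408 = 13.405
Arc 4: start y=0.000, vy=13.405 → t=2.681, apex=8.984, x_land=173.365, impact vy=-13.405
  bounce: vy ← 0.87·13.405 = 11.662

1 3.079 20.719 43.101
2 3.542 15.682 92.689
3 3.082 11.870 135.831
4 2.681 8.984 173.365
final: 173.365 11.662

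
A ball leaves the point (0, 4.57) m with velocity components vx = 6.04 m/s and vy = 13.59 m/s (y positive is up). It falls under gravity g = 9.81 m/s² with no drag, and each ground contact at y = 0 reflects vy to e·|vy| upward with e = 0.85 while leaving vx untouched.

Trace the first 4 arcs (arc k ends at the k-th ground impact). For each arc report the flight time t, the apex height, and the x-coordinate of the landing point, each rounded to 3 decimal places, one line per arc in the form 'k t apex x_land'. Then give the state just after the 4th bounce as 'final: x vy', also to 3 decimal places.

1 3.074 13.983 18.565
2 2.870 10.103 35.902
3 2.440 7.299 50.639
4 2.074 5.274 63.165
final: 63.165 8.646

Arc 1: start y=4.570, vy=13.590 → t=3.074, apex=13.983, x_land=18.565, impact vy=-16.564
  bounce: vy ← 0.85·16.564 = 14.079
Arc 2: start y=0.000, vy=14.079 → t=2.870, apex=10.103, x_land=35.902, impact vy=-14.079
  bounce: vy ← 0.85·14.079 = 11.967
Arc 3: start y=0.000, vy=11.967 → t=2.440, apex=7.299, x_land=50.639, impact vy=-11.967
  bounce: vy ← 0.85·11.967 = 10.172
Arc 4: start y=0.000, vy=10.172 → t=2.074, apex=5.274, x_land=63.165, impact vy=-10.172
  bounce: vy ← 0.85·10.172 = 8.646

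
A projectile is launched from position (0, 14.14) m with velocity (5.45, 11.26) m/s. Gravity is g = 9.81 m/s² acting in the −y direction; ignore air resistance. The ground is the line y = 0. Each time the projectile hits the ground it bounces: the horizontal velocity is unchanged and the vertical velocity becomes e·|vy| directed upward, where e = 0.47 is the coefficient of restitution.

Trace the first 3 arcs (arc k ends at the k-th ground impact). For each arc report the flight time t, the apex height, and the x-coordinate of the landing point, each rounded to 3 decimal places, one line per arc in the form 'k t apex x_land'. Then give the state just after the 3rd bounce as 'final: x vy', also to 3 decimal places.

1 3.197 20.602 17.425
2 1.926 4.551 27.924
3 0.905 1.005 32.859
final: 32.859 2.087

Arc 1: start y=14.140, vy=11.260 → t=3.197, apex=20.602, x_land=17.425, impact vy=-20.105
  bounce: vy ← 0.47·20.105 = 9.449
Arc 2: start y=0.000, vy=9.449 → t=1.926, apex=4.551, x_land=27.924, impact vy=-9.449
  bounce: vy ← 0.47·9.449 = 4.441
Arc 3: start y=0.000, vy=4.441 → t=0.905, apex=1.005, x_land=32.859, impact vy=-4.441
  bounce: vy ← 0.47·4.441 = 2.087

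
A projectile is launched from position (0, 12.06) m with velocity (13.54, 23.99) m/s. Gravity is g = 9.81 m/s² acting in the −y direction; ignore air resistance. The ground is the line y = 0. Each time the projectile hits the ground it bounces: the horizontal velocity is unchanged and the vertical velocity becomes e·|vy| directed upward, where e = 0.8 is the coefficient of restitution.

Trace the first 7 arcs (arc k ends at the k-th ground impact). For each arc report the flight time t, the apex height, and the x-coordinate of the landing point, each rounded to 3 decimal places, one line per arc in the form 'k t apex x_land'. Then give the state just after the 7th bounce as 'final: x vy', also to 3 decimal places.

Arc 1: start y=12.060, vy=23.990 → t=5.350, apex=41.393, x_land=72.445, impact vy=-28.498
  bounce: vy ← 0.8·28.498 = 22.798
Arc 2: start y=0.000, vy=22.798 → t=4.648, apex=26.492, x_land=135.379, impact vy=-22.798
  bounce: vy ← 0.8·22.798 = 18.239
Arc 3: start y=0.000, vy=18.239 → t=3.718, apex=16.955, x_land=185.726, impact vy=-18.239
  bounce: vy ← 0.8·18.239 = 14.591
Arc 4: start y=0.000, vy=14.591 → t=2.975, apex=10.851, x_land=226.004, impact vy=-14.591
  bounce: vy ← 0.8·14.591 = 11.673
Arc 5: start y=0.000, vy=11.673 → t=2.380, apex=6.945, x_land=258.226, impact vy=-11.673
  bounce: vy ← 0.8·11.673 = 9.338
Arc 6: start y=0.000, vy=9.338 → t=1.904, apex=4.445, x_land=284.004, impact vy=-9.338
  bounce: vy ← 0.8·9.338 = 7.471
Arc 7: start y=0.000, vy=7.471 → t=1.523, apex=2.845, x_land=304.626, impact vy=-7.471
  bounce: vy ← 0.8·7.471 = 5.976

1 5.350 41.393 72.445
2 4.648 26.492 135.379
3 3.718 16.955 185.726
4 2.975 10.851 226.004
5 2.380 6.945 258.226
6 1.904 4.445 284.004
7 1.523 2.845 304.626
final: 304.626 5.976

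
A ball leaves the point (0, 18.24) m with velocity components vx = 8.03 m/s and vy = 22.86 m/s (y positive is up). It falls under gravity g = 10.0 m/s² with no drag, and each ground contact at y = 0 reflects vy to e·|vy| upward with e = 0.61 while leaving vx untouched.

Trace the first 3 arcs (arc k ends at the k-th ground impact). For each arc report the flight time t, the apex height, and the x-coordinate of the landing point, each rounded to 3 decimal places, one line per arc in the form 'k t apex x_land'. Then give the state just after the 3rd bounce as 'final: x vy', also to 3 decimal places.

1 5.265 44.369 42.277
2 3.634 16.510 71.460
3 2.217 6.143 89.262
final: 89.262 6.762

Arc 1: start y=18.240, vy=22.860 → t=5.265, apex=44.369, x_land=42.277, impact vy=-29.789
  bounce: vy ← 0.61·29.789 = 18.171
Arc 2: start y=0.000, vy=18.171 → t=3.634, apex=16.510, x_land=71.460, impact vy=-18.171
  bounce: vy ← 0.61·18.171 = 11.084
Arc 3: start y=0.000, vy=11.084 → t=2.217, apex=6.143, x_land=89.262, impact vy=-11.084
  bounce: vy ← 0.61·11.084 = 6.762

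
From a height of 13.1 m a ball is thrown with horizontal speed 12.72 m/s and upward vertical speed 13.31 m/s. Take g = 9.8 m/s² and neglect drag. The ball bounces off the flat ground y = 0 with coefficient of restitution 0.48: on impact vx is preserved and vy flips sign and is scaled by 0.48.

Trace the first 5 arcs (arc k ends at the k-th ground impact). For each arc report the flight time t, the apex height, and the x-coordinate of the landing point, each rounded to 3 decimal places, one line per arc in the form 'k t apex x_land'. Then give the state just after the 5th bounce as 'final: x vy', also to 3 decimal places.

1 3.484 22.139 44.313
2 2.041 5.101 70.269
3 0.979 1.175 82.728
4 0.470 0.271 88.708
5 0.226 0.062 91.579
final: 91.579 0.531

Arc 1: start y=13.100, vy=13.310 → t=3.484, apex=22.139, x_land=44.313, impact vy=-20.831
  bounce: vy ← 0.48·20.831 = 9.999
Arc 2: start y=0.000, vy=9.999 → t=2.041, apex=5.101, x_land=70.269, impact vy=-9.999
  bounce: vy ← 0.48·9.999 = 4.799
Arc 3: start y=0.000, vy=4.799 → t=0.979, apex=1.175, x_land=82.728, impact vy=-4.799
  bounce: vy ← 0.48·4.799 = 2.304
Arc 4: start y=0.000, vy=2.304 → t=0.470, apex=0.271, x_land=88.708, impact vy=-2.304
  bounce: vy ← 0.48·2.304 = 1.106
Arc 5: start y=0.000, vy=1.106 → t=0.226, apex=0.062, x_land=91.579, impact vy=-1.106
  bounce: vy ← 0.48·1.106 = 0.531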